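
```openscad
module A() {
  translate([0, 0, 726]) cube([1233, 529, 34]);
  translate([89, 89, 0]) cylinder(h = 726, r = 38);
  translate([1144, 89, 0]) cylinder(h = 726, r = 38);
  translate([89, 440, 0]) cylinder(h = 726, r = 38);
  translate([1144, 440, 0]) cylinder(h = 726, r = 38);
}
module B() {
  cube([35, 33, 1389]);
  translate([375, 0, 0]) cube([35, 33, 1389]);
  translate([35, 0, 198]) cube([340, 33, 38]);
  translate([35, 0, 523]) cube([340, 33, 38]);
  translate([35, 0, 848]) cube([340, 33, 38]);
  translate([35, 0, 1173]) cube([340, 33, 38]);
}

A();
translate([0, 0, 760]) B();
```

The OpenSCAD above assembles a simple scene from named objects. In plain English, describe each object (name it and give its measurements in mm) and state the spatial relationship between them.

A is a table: top 1233 mm (x) × 529 mm (y), 34 mm thick, upper face at z = 760 mm, on four round legs of 76 mm diameter, each leg's bounding box inset 51 mm from the nearest pair of top edges, running from z = 0 to the bottom of the top.

B is a wooden ladder with two side rails of 35×33 mm section and 1389 mm height, set 410 mm apart overall. Between them run 4 rectangular rungs (33 mm deep, 38 mm thick), front faces flush with the rails' −y face. The bottom of the first rung is 198 mm above the floor and each subsequent rung is 325 mm higher than the one below.

The ladder is on top of the table.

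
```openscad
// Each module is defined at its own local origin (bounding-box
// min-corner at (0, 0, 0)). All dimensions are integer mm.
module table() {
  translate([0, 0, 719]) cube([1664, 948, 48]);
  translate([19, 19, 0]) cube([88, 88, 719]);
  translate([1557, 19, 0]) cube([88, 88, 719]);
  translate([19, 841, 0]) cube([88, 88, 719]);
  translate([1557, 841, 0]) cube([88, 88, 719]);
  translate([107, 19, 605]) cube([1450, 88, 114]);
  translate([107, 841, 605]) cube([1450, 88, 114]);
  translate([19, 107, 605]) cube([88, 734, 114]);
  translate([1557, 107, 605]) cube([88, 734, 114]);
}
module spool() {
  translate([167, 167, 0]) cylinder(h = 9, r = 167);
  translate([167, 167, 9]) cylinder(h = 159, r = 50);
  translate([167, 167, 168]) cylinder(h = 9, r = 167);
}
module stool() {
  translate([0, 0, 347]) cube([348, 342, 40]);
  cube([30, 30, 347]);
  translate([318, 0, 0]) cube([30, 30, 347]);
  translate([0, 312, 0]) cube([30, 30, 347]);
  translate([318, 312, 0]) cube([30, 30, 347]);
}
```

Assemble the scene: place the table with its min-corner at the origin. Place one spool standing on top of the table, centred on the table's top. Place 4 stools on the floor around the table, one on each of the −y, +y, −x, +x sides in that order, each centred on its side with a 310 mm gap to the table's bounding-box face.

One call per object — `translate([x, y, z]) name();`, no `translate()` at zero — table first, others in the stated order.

table();
translate([665, 307, 767]) spool();
translate([658, -652, 0]) stool();
translate([658, 1258, 0]) stool();
translate([-658, 303, 0]) stool();
translate([1974, 303, 0]) stool();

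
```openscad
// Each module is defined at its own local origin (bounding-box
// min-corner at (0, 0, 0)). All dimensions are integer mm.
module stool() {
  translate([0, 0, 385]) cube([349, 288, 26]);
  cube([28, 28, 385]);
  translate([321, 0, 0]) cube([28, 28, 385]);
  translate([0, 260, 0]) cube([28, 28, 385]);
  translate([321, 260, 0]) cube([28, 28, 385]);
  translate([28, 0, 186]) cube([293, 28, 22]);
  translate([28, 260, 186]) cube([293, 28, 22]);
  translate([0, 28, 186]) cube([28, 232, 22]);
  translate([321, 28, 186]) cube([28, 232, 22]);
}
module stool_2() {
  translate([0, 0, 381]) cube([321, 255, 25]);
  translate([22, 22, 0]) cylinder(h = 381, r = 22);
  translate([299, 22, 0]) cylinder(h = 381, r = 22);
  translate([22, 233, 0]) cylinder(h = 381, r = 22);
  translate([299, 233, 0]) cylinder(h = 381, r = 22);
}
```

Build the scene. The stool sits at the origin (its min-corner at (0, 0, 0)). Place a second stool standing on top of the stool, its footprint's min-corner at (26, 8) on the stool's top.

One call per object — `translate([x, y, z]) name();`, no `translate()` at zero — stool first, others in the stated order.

stool();
translate([26, 8, 411]) stool_2();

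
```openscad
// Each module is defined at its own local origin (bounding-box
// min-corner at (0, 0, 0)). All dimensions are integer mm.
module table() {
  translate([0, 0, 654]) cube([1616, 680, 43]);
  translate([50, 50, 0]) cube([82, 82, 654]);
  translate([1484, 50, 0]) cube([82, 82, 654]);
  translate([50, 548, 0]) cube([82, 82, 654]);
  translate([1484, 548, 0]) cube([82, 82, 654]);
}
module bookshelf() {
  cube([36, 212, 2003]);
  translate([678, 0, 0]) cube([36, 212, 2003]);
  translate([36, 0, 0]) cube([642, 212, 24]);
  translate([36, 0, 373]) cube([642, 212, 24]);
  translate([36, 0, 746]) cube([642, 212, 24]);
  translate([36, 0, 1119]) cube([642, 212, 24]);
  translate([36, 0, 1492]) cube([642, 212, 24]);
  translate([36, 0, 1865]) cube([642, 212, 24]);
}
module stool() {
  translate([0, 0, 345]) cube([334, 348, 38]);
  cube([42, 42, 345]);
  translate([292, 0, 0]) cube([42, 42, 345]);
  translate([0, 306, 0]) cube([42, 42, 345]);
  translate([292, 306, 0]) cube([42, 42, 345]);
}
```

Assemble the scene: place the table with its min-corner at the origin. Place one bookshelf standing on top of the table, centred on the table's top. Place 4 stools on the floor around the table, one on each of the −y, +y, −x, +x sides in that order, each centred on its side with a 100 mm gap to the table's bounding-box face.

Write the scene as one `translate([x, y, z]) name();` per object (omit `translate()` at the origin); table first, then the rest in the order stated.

table();
translate([451, 234, 697]) bookshelf();
translate([641, -448, 0]) stool();
translate([641, 780, 0]) stool();
translate([-434, 166, 0]) stool();
translate([1716, 166, 0]) stool();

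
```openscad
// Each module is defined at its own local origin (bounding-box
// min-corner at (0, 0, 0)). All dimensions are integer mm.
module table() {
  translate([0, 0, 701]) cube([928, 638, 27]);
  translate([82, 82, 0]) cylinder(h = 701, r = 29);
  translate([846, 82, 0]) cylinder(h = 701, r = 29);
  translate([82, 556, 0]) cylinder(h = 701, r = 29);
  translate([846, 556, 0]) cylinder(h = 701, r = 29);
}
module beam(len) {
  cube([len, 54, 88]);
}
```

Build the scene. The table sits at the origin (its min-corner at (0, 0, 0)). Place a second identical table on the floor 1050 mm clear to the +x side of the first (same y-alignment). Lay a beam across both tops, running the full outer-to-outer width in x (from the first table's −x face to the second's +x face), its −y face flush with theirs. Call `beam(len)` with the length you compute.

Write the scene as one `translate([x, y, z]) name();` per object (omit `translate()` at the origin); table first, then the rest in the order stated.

table();
translate([1978, 0, 0]) table();
translate([0, 0, 728]) beam(2906);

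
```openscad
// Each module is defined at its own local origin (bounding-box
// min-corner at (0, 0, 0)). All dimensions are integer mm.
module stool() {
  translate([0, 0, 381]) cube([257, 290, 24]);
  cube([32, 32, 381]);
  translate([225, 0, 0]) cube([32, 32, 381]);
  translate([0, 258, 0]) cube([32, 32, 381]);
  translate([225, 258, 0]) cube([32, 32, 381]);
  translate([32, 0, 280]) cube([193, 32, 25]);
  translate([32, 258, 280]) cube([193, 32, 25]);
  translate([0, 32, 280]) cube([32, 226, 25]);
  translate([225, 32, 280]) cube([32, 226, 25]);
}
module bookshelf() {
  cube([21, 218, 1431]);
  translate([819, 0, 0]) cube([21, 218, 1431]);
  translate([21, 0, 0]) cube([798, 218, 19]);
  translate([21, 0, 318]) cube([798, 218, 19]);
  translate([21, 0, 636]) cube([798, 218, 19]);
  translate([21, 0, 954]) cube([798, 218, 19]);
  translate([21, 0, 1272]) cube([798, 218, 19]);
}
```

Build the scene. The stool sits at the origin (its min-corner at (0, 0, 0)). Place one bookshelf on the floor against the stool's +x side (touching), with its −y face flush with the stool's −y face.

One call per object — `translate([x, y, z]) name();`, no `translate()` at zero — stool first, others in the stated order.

stool();
translate([257, 0, 0]) bookshelf();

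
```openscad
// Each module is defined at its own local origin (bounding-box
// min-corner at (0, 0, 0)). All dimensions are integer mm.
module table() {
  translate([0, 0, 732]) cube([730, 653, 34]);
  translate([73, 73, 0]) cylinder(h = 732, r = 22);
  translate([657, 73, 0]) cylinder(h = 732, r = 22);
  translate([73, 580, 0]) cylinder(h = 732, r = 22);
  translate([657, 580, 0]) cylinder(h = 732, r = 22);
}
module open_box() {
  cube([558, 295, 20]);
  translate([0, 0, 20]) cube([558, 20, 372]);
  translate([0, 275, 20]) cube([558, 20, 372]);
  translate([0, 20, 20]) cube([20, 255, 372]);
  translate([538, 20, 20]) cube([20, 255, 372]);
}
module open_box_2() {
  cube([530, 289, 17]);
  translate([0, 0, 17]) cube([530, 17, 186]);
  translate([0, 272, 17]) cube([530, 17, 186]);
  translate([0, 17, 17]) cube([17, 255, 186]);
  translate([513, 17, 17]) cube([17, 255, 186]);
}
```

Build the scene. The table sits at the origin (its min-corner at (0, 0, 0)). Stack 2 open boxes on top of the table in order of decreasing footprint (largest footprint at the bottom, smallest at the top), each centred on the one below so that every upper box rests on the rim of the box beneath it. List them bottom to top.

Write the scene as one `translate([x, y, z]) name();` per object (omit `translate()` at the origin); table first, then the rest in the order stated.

table();
translate([86, 179, 766]) open_box();
translate([100, 182, 1158]) open_box_2();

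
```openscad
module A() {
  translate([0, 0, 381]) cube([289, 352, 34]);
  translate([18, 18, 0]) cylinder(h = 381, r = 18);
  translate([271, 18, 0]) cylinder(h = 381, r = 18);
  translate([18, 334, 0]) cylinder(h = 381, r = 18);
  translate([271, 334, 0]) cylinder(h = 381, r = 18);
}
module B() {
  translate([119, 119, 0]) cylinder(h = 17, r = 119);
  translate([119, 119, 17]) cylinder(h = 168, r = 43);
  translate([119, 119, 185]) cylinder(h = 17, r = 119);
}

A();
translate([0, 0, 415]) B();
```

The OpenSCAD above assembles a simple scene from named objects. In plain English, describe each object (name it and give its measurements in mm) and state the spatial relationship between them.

A is a four-legged stool. The seat is a 289×352×34 mm slab whose top surface is at z = 415 mm; four round legs, each 36 mm in diameter, run from the floor (z = 0) to the underside of the seat, each leg's axis is inset half a diameter from the nearest pair of seat edges (so the leg's bounding box is flush with the corner).

B is a spool: two coaxial disc flanges of radius 119 mm and thickness 17 mm, joined by a core cylinder of radius 43 mm and height 168 mm. The lower flange rests on z = 0 and the three cylinders share a vertical axis.

The spool is on top of the stool.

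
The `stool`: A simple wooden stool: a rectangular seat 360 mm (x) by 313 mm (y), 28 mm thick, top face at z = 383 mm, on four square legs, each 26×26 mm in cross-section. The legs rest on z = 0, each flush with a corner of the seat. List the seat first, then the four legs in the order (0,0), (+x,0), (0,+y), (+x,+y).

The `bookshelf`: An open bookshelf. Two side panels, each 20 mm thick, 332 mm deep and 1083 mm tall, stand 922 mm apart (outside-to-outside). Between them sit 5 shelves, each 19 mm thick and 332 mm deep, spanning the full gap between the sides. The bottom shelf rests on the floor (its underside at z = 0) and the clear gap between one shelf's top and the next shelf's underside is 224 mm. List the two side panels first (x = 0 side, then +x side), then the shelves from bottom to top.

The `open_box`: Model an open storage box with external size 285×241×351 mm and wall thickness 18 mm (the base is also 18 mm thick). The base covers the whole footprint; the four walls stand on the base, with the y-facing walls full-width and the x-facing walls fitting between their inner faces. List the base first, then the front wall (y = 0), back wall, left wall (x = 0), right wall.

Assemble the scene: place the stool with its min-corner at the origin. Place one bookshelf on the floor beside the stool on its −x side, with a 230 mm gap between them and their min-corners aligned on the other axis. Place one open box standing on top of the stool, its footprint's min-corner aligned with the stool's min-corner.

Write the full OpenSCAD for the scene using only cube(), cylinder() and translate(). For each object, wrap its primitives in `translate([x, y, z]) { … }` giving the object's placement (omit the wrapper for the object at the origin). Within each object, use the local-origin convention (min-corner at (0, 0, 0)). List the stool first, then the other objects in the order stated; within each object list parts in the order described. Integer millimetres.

translate([0, 0, 355]) cube([360, 313, 28]);
cube([26, 26, 355]);
translate([334, 0, 0]) cube([26, 26, 355]);
translate([0, 287, 0]) cube([26, 26, 355]);
translate([334, 287, 0]) cube([26, 26, 355]);
translate([-1152, 0, 0]) {
  cube([20, 332, 1083]);
  translate([902, 0, 0]) cube([20, 332, 1083]);
  translate([20, 0, 0]) cube([882, 332, 19]);
  translate([20, 0, 243]) cube([882, 332, 19]);
  translate([20, 0, 486]) cube([882, 332, 19]);
  translate([20, 0, 729]) cube([882, 332, 19]);
  translate([20, 0, 972]) cube([882, 332, 19]);
}
translate([0, 0, 383]) {
  cube([285, 241, 18]);
  translate([0, 0, 18]) cube([285, 18, 333]);
  translate([0, 223, 18]) cube([285, 18, 333]);
  translate([0, 18, 18]) cube([18, 205, 333]);
  translate([267, 18, 18]) cube([18, 205, 333]);
}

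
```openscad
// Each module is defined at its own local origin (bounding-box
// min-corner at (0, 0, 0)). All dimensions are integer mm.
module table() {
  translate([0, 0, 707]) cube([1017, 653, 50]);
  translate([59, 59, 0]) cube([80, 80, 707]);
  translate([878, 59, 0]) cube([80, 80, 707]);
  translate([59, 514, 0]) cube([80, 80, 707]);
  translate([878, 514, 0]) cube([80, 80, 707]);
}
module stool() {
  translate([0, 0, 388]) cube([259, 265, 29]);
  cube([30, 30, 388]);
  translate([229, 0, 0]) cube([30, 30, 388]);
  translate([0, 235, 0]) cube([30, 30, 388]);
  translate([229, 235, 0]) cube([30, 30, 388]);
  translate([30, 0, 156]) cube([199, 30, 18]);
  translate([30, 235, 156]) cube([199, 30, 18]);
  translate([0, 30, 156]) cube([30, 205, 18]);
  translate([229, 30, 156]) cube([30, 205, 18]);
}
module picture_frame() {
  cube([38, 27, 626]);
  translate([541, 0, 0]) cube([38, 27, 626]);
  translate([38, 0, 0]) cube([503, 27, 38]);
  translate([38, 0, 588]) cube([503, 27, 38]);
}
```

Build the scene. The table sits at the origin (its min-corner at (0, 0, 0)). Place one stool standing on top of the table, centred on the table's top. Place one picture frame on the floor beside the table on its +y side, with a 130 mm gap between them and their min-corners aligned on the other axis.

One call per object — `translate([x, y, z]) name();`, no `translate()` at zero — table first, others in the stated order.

table();
translate([379, 194, 757]) stool();
translate([0, 783, 0]) picture_frame();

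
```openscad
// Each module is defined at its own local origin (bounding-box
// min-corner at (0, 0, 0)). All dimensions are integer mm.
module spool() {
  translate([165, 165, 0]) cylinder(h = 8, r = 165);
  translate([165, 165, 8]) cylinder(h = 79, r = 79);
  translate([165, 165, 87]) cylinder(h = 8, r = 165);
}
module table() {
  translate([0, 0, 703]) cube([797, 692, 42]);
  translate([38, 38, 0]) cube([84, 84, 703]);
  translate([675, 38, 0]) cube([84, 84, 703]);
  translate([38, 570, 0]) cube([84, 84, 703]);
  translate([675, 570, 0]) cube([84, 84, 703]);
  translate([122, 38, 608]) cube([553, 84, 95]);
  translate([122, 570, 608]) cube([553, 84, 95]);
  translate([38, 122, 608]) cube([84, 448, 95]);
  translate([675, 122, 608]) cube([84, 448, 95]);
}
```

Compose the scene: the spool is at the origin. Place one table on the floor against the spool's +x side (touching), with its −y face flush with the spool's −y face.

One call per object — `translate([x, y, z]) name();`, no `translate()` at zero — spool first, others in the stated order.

spool();
translate([330, 0, 0]) table();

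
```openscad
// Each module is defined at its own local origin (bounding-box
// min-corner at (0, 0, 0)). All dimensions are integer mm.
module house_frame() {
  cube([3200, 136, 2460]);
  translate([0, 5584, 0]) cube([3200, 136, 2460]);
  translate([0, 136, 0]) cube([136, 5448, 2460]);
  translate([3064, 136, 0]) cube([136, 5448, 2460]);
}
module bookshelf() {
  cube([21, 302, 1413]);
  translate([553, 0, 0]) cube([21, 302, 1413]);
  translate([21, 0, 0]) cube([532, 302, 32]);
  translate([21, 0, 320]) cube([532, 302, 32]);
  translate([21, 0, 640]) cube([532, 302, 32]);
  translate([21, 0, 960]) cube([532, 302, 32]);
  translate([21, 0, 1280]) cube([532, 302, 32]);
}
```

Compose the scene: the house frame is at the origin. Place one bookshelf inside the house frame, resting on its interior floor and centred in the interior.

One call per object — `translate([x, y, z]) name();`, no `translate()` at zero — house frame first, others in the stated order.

house_frame();
translate([1313, 2709, 0]) bookshelf();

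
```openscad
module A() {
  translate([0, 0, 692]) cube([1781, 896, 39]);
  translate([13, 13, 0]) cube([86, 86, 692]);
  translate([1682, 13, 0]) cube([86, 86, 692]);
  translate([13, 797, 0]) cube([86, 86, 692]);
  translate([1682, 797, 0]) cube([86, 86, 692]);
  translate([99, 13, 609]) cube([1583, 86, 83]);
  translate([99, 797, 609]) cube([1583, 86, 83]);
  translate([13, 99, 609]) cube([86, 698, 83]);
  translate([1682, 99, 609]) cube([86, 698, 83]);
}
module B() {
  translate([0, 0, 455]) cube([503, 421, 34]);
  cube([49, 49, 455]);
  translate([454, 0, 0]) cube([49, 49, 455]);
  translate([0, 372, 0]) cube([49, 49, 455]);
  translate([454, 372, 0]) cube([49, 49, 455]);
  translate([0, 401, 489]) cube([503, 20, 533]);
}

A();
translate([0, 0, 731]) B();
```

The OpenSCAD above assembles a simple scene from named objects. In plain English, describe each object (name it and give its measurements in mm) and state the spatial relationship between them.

A is a table: top 1781 mm (x) × 896 mm (y), 39 mm thick, upper face at z = 731 mm, on four 86×86 mm square legs, each inset 13 mm from the nearest pair of top edges, running from z = 0 to the bottom of the top. Four apron rails, 86 mm thick and 83 mm tall, run between adjacent legs with their top edges flush with the underside of the top and their outer faces flush with the legs' outer faces.

B is a chair: 503×421 mm seat, 34 mm thick, top at z = 489 mm, on four 49 mm square corner legs flush with the seat edges. A 20 mm thick backrest slab spans the full seat width, extending 533 mm above the seat top, its back face flush with the seat's +y edge.

The chair is on top of the table.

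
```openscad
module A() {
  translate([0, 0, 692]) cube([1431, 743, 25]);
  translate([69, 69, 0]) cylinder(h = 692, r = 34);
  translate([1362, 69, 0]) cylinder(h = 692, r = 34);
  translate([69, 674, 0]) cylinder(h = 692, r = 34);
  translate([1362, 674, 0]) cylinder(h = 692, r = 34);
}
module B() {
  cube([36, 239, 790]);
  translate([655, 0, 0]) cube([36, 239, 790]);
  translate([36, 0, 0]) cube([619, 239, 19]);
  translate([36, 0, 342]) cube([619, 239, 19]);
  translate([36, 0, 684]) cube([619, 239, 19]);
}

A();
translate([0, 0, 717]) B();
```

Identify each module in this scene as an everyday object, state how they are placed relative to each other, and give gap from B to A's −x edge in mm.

The bookshelf's min-x is at 0; the table's min-x is 0; gap = 0 mm.

A is a table. B is a bookshelf. The bookshelf is on top of the table. The gap from the bookshelf to the table's −x edge is 0 mm.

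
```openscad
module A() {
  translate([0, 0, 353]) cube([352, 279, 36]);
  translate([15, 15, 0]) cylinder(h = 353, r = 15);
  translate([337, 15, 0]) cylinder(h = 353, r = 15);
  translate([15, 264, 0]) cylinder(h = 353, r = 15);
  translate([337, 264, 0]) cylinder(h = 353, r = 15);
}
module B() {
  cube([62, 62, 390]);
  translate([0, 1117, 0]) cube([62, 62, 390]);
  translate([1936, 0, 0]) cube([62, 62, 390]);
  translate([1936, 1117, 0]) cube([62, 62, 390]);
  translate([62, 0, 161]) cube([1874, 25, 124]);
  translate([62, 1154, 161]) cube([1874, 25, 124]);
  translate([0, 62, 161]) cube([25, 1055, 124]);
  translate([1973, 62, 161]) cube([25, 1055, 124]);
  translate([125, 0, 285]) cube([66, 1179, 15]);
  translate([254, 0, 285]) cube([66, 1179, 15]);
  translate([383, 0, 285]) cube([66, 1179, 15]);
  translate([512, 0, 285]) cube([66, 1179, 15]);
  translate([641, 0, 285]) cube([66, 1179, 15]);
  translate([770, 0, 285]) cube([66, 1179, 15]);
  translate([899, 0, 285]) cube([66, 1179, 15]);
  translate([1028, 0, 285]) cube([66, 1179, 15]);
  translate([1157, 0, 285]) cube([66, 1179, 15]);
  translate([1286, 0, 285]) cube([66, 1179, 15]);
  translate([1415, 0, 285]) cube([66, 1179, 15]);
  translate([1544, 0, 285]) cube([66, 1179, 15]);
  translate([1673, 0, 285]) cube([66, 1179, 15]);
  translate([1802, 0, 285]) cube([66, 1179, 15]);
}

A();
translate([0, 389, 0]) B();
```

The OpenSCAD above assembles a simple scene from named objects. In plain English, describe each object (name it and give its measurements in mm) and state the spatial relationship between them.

A is a simple wooden stool: a rectangular seat 352 mm (x) by 279 mm (y), 36 mm thick, top face at z = 389 mm, on four round legs, each 30 mm in diameter. The legs rest on z = 0, each leg's axis is inset half a diameter from the nearest pair of seat edges (so the leg's bounding box is flush with the corner).

B is a bed frame 1998 mm long (x) by 1179 mm wide (y). Four 62×62 mm corner posts, 390 mm tall, at the corners of the footprint. Four rails of 25 mm thickness and 124 mm height run between adjacent posts with their undersides at z = 161 mm, their outer faces flush with the outside of the frame (the two x-running rails run between the posts' inner faces; the two y-running rails run between the posts' inner faces). 14 slats, each 66 mm wide (x) and 15 mm thick, lie across the top of the two x-running rails, running the full 1179 mm width of the frame in y; the slats are evenly spaced along x between the inner faces of the end posts with equal gaps (rounded down to the nearest mm) at the −x end and between each pair — any rounding remainder accumulates at the +x end.

The bed frame is on the floor beside the stool on its +y side.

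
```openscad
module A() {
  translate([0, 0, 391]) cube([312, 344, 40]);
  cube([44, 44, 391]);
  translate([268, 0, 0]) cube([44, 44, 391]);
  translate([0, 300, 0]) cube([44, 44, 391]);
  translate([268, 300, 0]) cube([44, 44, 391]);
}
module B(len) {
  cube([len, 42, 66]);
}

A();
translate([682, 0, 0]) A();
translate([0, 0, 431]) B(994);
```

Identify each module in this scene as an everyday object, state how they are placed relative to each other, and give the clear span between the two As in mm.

A is a stool. B is a beam. A beam spans the tops of two stools. The clear span between the two stools is 370 mm.

Second stool starts at x = 682; first ends at x = 312; clear span = 682 − 312 = 370 mm.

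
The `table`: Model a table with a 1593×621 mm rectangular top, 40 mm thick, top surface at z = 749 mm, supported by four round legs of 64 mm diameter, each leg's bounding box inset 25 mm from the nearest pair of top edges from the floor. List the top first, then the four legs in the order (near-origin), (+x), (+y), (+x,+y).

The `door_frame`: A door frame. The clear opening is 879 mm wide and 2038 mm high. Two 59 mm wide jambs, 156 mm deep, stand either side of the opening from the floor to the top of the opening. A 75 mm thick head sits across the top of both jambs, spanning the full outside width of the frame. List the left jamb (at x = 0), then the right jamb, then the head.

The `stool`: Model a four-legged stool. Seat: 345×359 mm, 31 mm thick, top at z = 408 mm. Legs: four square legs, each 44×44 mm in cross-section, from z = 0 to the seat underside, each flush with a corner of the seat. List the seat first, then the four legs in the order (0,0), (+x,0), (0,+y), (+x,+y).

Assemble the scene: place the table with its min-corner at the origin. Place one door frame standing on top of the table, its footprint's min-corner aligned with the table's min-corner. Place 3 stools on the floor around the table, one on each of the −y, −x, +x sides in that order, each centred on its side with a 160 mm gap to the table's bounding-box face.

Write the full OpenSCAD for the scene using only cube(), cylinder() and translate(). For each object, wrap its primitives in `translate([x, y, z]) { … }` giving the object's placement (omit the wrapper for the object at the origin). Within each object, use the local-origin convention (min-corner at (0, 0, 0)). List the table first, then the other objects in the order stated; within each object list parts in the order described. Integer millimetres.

translate([0, 0, 709]) cube([1593, 621, 40]);
translate([57, 57, 0]) cylinder(h = 709, r = 32);
translate([1536, 57, 0]) cylinder(h = 709, r = 32);
translate([57, 564, 0]) cylinder(h = 709, r = 32);
translate([1536, 564, 0]) cylinder(h = 709, r = 32);
translate([0, 0, 749]) {
  cube([59, 156, 2038]);
  translate([938, 0, 0]) cube([59, 156, 2038]);
  translate([0, 0, 2038]) cube([997, 156, 75]);
}
translate([624, -519, 0]) {
  translate([0, 0, 377]) cube([345, 359, 31]);
  cube([44, 44, 377]);
  translate([301, 0, 0]) cube([44, 44, 377]);
  translate([0, 315, 0]) cube([44, 44, 377]);
  translate([301, 315, 0]) cube([44, 44, 377]);
}
translate([-505, 131, 0]) {
  translate([0, 0, 377]) cube([345, 359, 31]);
  cube([44, 44, 377]);
  translate([301, 0, 0]) cube([44, 44, 377]);
  translate([0, 315, 0]) cube([44, 44, 377]);
  translate([301, 315, 0]) cube([44, 44, 377]);
}
translate([1753, 131, 0]) {
  translate([0, 0, 377]) cube([345, 359, 31]);
  cube([44, 44, 377]);
  translate([301, 0, 0]) cube([44, 44, 377]);
  translate([0, 315, 0]) cube([44, 44, 377]);
  translate([301, 315, 0]) cube([44, 44, 377]);
}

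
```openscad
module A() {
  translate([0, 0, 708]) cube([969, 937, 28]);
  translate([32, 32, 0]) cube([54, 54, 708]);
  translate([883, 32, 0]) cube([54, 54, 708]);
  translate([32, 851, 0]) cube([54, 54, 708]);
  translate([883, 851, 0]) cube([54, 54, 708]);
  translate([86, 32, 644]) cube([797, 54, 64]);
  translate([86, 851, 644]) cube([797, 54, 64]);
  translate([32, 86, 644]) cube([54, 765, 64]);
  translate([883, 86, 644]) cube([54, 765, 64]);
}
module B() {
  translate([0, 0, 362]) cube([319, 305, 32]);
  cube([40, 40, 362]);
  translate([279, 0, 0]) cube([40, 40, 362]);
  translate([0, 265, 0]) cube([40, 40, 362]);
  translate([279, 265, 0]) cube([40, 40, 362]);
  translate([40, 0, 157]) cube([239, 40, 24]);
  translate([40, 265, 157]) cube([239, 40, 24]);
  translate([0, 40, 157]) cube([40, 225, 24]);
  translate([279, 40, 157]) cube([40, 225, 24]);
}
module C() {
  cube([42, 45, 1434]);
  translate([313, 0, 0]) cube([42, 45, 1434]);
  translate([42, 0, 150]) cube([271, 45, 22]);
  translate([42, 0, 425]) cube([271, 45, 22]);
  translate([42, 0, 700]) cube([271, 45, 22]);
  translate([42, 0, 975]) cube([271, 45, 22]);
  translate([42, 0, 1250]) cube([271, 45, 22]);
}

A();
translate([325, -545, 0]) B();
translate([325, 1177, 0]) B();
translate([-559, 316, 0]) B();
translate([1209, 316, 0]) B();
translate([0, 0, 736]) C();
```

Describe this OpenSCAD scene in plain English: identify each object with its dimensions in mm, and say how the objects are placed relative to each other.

A is a table: top 969 mm (x) × 937 mm (y), 28 mm thick, upper face at z = 736 mm, on four 54×54 mm square legs, each inset 32 mm from the nearest pair of top edges, running from z = 0 to the bottom of the top. Four apron rails, 54 mm thick and 64 mm tall, run between adjacent legs with their top edges flush with the underside of the top and their outer faces flush with the legs' outer faces.

B is a four-legged stool. The seat is 319×305 mm, 32 mm thick, top at z = 394 mm. It stands on four square legs, each 40×40 mm in cross-section, from z = 0 to the seat underside, each flush with a corner of the seat. Four stretchers, 40 mm wide and 24 mm tall, connect adjacent legs with their undersides at z = 157 mm, each running between the inner faces of the legs it joins and aligned with the legs' outer faces on the other axis.

C is a wooden ladder with two side rails of 42×45 mm section and 1434 mm height, set 355 mm apart overall. Between them run 5 rectangular rungs (45 mm deep, 22 mm thick), front faces flush with the rails' −y face. The bottom of the first rung is 150 mm above the floor and each subsequent rung is 275 mm higher than the one below.

Four stools sit around the table at the −y, +y, −x, +x sides. The ladder is on top of the table.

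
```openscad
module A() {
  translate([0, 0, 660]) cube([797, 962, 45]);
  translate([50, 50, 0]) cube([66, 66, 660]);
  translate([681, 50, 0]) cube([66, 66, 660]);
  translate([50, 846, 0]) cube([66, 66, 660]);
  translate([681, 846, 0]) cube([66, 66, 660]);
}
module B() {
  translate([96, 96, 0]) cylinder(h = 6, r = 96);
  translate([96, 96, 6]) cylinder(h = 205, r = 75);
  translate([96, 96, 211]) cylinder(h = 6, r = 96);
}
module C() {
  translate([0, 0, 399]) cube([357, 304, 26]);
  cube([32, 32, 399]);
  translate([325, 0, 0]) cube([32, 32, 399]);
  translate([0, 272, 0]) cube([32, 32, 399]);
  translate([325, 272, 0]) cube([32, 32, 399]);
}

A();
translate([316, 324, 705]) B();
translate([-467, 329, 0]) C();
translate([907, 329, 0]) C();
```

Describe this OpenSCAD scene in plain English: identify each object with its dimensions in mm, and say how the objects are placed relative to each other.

A is a rectangular dining table. The top is 797×962×45 mm with its upper surface at z = 705 mm. It stands on four 66×66 mm square legs, each inset 50 mm from the nearest pair of top edges, running from the floor to the underside of the top.

B is a spool: two coaxial disc flanges of radius 96 mm and thickness 6 mm, joined by a core cylinder of radius 75 mm and height 205 mm. The lower flange rests on z = 0 and the three cylinders share a vertical axis.

C is a simple wooden stool: a rectangular seat 357 mm (x) by 304 mm (y), 26 mm thick, top face at z = 425 mm, on four square legs, each 32×32 mm in cross-section. The legs rest on z = 0, each flush with a corner of the seat.

The spool is on top of the table. Two stools sit around the table at the −x, +x sides.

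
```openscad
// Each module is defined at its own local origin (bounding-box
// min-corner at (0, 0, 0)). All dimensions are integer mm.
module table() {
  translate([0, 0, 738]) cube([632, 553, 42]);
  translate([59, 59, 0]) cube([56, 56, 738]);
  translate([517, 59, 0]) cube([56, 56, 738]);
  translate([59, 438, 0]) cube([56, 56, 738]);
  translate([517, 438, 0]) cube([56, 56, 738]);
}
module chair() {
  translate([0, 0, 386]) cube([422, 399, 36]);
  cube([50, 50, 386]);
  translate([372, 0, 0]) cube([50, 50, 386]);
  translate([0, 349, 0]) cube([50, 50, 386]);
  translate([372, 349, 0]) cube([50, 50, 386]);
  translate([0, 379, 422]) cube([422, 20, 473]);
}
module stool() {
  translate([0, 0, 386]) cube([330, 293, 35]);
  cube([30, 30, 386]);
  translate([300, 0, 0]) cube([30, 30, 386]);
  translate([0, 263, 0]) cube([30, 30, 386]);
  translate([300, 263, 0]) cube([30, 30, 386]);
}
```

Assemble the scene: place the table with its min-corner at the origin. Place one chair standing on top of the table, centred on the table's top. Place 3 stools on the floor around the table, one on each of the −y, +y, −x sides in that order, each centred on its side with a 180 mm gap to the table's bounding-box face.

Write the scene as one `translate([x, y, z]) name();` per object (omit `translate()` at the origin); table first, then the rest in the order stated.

table();
translate([105, 77, 780]) chair();
translate([151, -473, 0]) stool();
translate([151, 733, 0]) stool();
translate([-510, 130, 0]) stool();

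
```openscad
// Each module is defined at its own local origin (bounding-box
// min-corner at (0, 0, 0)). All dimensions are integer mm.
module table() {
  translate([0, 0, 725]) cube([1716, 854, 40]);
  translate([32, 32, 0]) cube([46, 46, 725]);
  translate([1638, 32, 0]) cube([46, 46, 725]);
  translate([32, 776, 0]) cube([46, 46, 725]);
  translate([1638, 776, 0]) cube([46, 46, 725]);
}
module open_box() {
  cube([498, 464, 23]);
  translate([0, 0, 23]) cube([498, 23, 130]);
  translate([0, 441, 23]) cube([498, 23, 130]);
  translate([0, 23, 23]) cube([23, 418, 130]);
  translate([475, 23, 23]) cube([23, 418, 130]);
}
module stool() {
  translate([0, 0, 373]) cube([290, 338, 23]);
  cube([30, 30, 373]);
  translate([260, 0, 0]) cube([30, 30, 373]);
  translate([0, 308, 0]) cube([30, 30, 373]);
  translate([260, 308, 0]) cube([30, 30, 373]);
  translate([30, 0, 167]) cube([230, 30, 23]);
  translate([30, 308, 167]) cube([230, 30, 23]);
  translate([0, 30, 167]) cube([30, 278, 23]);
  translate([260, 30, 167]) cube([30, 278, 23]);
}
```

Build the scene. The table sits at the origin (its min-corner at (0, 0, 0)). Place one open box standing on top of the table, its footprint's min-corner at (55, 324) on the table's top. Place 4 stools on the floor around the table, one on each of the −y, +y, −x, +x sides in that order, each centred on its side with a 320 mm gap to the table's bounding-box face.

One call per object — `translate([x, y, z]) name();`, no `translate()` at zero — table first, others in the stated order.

table();
translate([55, 324, 765]) open_box();
translate([713, -658, 0]) stool();
translate([713, 1174, 0]) stool();
translate([-610, 258, 0]) stool();
translate([2036, 258, 0]) stool();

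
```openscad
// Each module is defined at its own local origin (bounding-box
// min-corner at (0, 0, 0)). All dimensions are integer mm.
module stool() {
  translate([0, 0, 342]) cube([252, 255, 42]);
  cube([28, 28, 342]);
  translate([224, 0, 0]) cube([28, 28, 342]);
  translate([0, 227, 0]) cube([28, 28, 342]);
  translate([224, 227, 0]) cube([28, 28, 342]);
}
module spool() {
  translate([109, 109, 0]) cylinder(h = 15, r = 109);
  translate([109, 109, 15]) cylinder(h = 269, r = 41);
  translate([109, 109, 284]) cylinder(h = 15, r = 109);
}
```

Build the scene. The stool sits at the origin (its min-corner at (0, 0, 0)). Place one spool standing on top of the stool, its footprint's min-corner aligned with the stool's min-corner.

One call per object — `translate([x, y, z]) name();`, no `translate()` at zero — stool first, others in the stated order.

stool();
translate([0, 0, 384]) spool();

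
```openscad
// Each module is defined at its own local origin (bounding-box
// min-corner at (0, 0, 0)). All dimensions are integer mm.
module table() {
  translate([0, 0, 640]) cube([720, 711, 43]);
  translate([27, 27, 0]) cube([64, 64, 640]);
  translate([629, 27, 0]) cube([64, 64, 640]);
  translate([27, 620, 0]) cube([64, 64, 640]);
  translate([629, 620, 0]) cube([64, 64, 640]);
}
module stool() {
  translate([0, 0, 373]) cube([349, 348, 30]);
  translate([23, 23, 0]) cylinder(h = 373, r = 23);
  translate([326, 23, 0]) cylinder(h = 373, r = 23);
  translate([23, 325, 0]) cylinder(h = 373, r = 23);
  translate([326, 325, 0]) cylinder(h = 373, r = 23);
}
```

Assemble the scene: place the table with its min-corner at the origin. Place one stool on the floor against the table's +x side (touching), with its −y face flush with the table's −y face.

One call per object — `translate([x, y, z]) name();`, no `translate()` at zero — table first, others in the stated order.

table();
translate([720, 0, 0]) stool();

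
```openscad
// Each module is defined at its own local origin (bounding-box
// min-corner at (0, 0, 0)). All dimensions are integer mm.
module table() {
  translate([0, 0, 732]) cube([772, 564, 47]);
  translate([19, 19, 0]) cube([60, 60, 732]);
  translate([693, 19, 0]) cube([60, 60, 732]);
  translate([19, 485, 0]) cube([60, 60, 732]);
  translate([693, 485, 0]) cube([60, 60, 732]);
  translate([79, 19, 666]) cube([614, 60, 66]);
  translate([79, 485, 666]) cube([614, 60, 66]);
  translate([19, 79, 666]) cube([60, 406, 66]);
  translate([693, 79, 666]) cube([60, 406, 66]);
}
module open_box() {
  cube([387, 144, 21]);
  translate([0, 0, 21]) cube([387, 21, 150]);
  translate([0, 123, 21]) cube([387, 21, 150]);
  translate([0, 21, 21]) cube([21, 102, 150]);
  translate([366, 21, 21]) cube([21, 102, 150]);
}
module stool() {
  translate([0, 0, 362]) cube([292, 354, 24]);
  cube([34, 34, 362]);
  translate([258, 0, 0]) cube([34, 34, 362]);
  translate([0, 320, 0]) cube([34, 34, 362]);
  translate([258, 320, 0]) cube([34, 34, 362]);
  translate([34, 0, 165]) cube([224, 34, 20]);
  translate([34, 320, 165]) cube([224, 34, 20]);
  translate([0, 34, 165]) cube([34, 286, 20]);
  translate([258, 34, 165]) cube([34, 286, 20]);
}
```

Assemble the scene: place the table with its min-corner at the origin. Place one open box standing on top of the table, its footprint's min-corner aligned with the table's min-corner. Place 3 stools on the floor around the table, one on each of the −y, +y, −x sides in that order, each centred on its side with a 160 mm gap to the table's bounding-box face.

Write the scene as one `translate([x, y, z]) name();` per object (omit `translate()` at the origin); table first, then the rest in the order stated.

table();
translate([0, 0, 779]) open_box();
translate([240, -514, 0]) stool();
translate([240, 724, 0]) stool();
translate([-452, 105, 0]) stool();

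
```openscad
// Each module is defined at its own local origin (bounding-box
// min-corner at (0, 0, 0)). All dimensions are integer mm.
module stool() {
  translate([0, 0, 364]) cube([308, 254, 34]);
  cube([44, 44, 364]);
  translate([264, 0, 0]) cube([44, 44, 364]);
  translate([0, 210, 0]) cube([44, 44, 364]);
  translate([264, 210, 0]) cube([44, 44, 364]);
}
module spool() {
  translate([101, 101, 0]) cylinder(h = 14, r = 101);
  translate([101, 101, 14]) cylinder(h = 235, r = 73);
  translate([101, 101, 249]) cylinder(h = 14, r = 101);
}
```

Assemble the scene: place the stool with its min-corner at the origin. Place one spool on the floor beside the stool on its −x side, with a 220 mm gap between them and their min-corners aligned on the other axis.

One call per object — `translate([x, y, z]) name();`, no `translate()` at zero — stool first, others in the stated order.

stool();
translate([-422, 0, 0]) spool();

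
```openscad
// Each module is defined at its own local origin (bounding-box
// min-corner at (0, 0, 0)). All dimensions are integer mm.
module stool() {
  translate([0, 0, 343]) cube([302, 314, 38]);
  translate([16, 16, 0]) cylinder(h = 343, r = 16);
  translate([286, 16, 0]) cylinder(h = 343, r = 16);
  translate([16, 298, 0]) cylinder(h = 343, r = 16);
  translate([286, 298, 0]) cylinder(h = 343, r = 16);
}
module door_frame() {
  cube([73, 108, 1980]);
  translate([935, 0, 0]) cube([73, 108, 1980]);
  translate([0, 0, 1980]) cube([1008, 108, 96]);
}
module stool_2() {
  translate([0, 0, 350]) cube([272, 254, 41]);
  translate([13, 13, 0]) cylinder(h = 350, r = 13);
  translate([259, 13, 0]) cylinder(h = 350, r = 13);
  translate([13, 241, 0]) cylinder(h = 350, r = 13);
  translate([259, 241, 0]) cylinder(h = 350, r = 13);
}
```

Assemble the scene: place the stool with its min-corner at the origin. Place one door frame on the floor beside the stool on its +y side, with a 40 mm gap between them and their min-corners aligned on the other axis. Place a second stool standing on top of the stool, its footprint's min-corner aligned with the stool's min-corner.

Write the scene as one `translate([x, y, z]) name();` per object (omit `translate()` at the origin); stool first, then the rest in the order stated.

stool();
translate([0, 354, 0]) door_frame();
translate([0, 0, 381]) stool_2();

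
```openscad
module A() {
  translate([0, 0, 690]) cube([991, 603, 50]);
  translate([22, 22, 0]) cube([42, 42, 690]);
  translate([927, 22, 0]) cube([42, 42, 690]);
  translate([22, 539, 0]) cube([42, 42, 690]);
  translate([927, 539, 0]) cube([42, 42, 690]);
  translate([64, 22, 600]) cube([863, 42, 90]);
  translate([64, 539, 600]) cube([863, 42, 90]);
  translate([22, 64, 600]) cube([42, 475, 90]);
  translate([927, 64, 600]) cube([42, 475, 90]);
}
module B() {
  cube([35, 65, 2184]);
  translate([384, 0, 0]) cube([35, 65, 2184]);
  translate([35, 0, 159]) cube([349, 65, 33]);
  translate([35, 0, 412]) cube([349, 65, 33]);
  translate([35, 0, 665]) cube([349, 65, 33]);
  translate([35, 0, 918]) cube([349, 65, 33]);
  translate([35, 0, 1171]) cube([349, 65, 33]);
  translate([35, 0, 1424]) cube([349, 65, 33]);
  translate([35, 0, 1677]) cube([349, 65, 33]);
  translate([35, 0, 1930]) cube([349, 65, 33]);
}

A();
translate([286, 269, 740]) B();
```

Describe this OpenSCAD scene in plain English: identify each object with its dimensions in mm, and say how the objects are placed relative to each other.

A is a table: top 991 mm (x) × 603 mm (y), 50 mm thick, upper face at z = 740 mm, on four 42×42 mm square legs, each inset 22 mm from the nearest pair of top edges, running from z = 0 to the bottom of the top. Four apron rails, 42 mm thick and 90 mm tall, run between adjacent legs with their top edges flush with the underside of the top and their outer faces flush with the legs' outer faces.

B is a wooden ladder with two side rails of 35×65 mm section and 2184 mm height, set 419 mm apart overall. Between them run 8 rectangular rungs (65 mm deep, 33 mm thick), front faces flush with the rails' −y face. The bottom of the first rung is 159 mm above the floor and each subsequent rung is 253 mm higher than the one below.

The ladder is on top of the table, centred.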